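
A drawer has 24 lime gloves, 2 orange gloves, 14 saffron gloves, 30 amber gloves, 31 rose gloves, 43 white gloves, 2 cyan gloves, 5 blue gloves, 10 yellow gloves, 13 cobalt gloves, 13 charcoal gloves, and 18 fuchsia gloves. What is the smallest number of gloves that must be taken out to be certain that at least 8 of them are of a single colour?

73

The 12 colours are the holes; the gloves drawn are the pigeons.
To avoid 8 of any one colour, the worst case takes at most 7 of each colour, or every glove of a colour that has fewer than 7.
That gives 7 + 2 + 7 + 7 + 7 + 7 + 2 + 5 + 7 + 7 + 7 + 7 = 72 gloves with no colour reaching 8.
The next glove forces some colour to 8, so 72 + 1 = 73.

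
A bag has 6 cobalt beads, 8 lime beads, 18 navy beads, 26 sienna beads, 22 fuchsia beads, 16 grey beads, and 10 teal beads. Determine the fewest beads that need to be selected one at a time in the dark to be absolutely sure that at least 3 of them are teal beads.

In the worst case for collecting teal beads, every non-teal bead comes out first.
There are 6 + 8 + 18 + 26 + 22 + 16 = 96 non-teal beads altogether.
After those, each further bead must be teal, so 96 + 3 = 99 draws guarantee 3 teal beads.

99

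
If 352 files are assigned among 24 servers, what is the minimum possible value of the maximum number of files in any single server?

15

The 24 servers are the holes and the 352 files are the pigeons.
If every server held at most 14 files, the total would be at most 24 × 14 = 336, which is less than 352.
So some server holds at least ⌈352/24⌉ = 15 files.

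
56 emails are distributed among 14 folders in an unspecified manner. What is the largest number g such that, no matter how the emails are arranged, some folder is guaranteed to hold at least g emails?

4

The 14 folders are the holes and the 56 emails are the pigeons.
If every folder held at most 3 emails, the total would be at most 14 × 3 = 42, which is less than 56.
So some folder holds at least ⌈56/14⌉ = 4 emails.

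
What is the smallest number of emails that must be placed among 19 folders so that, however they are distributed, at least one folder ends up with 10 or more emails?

172

With 171 emails one could put exactly 9 in each of the 19 folders, and no folder would reach 10.
By the pigeonhole principle, one more email must land in a folder that already has 9, giving it 10.
So 19 × 9 + 1 = 172 emails are required.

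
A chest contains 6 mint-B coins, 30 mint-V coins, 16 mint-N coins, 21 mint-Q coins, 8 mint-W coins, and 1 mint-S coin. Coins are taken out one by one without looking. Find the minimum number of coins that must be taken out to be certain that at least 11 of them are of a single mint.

Pigeonhole: the 6 mints are the holes; the coins drawn are the pigeons.
To avoid 11 of any one mint, the worst case takes at most 10 of each mint, or every coin of a mint that has fewer than 10.
That gives 6 + 10 + 10 + 10 + 8 + 1 = 45 coins with no mint reaching 11.
The next coin forces some mint to 11, so 45 + 1 = 46.

46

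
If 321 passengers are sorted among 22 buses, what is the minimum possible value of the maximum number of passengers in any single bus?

By the pigeonhole principle, the 22 buses are the holes and the 321 passengers are the pigeons.
If every bus held at most 14 passengers, the total would be at most 22 × 14 = 308, which is less than 321.
So some bus holds at least ⌈321/22⌉ = 15 passengers.

15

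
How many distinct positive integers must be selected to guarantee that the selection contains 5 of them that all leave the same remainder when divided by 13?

By the pigeonhole principle, the 13 residue classes mod 13 are the pigeonholes.
With 52 integers one could put 4 in each residue class and have no class reach 5.
The 53rd integer pushes some class to 5, so 13·4 + 1 = 53.

53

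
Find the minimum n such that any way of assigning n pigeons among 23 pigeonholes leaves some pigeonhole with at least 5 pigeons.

93

With 92 pigeons one could put exactly 4 in each of the 23 pigeonholes, and no pigeonhole would reach 5.
By the pigeonhole principle, one more pigeon must land in a pigeonhole that already has 4, giving it 5.
So 23 × 4 + 1 = 93 pigeons are required.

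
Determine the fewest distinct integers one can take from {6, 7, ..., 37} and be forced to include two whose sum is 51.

21

Two chosen integers sum to 51 exactly when both halves of some pair {x, 51−x} with 14 ≤ x ≤ 51−x ≤ 37 are chosen — 12 such pairs.
The remaining 8 elements (those with no distinct partner in range) can never complete a 51-sum, so the worst case takes all of them and one from each pair: 8 + 12 = 20.
The 21st integer has to be the second member of some pair, so 20 + 1 = 21.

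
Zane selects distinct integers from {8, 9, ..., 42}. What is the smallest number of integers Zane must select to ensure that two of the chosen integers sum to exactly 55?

Group the elements by complementary pair {x, 55−x}: {13,42}, {14,41}, {15,40}, …, giving 15 two-element pairs and 5 integers whose partner 55−x falls outside [8,42].
By the pigeonhole principle, treating each of those 20 groups as a pigeonhole, one can pick one integer per group — 20 integers — with no two summing to 55.
The 21st integer lands in an occupied pair, forcing a sum of 55.

21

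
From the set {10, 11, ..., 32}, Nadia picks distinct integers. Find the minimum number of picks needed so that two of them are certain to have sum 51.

17

Group the elements by complementary pair {x, 51−x}: {19,32}, {20,31}, {21,30}, …, giving 7 two-element pairs and 9 integers whose partner 51−x falls outside [10,32].
By pigeonhole, treating each of those 16 groups as a pigeonhole, one can pick one integer per group — 16 integers — with no two summing to 51.
The 17th integer lands in an occupied pair, forcing a sum of 51.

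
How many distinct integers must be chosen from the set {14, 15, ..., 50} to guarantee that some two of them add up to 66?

Two chosen integers sum to 66 exactly when both halves of some pair {x, 66−x} with 16 ≤ x ≤ 66−x ≤ 50 are chosen — 17 such pairs.
The remaining 3 elements (those with no distinct partner in range) can never complete a 66-sum, so the worst case takes all of them and one from each pair: 3 + 17 = 20.
The 21st integer has to be the second member of some pair, so 20 + 1 = 21.

21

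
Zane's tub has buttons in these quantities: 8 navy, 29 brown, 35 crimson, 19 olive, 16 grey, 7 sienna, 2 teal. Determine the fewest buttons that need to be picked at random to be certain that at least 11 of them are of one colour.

Put each drawn button into a box by colour. The largest draw with every box below 11 takes min(count, 10) from each colour; colours with fewer than 10 contribute all they have.
Σ min(cᵢ, 10) = 8 + 10 + 10 + 10 + 10 + 7 + 2 = 57.
Draw number 57 + 1 = 58 must push one box to 11.

58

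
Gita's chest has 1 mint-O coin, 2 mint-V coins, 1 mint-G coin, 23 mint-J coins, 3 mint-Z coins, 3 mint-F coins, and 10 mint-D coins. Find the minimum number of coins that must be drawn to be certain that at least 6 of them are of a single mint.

21

By the pigeonhole principle, put each drawn coin into a box by mint. The largest draw with every box below 6 takes min(count, 5) from each mint; mints with fewer than 5 contribute all they have.
Σ min(cᵢ, 5) = 1 + 2 + 1 + 5 + 3 + 3 + 5 = 20.
Draw number 20 + 1 = 21 must push one box to 6.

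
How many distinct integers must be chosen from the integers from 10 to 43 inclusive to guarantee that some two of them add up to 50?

Group the elements by complementary pair {x, 50−x}: {10,40}, {11,39}, {12,38}, …, giving 15 two-element pairs, the single value 25 (it cannot pair with itself since the integers are distinct), and 3 integers whose partner 50−x falls outside [10,43].
By pigeonhole, treating each of those 19 groups as a pigeonhole, one can pick one integer per group — 19 integers — with no two summing to 50.
The 20th integer lands in an occupied pair, forcing a sum of 50.

20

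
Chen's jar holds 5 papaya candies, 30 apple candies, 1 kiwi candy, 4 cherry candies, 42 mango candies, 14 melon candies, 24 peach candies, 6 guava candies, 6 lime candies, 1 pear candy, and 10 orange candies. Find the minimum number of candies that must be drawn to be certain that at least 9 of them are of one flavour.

The 11 flavours are the holes; the candies drawn are the pigeons.
To avoid 9 of any one flavour, the worst case takes at most 8 of each flavour, or every candy of a flavour that has fewer than 8.
That gives 5 + 8 + 1 + 4 + 8 + 8 + 8 + 6 + 6 + 1 + 8 = 63 candies with no flavour reaching 9.
The next candy forces some flavour to 9, so 63 + 1 = 64.

64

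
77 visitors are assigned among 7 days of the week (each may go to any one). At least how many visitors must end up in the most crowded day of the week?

11

The 7 days of the week are the holes and the 77 visitors are the pigeons.
If every day of the week held at most 10 visitors, the total would be at most 7 × 10 = 70, which is less than 77.
So some day of the week holds at least ⌈77/7⌉ = 11 visitors.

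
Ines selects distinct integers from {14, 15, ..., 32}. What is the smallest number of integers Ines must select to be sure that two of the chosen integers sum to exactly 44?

A set avoiding the sum 44 can contain at most one of each pair {x, 44−x}, plus the 3 elements whose complement lies outside the range or equal to its own complement.
The integers 22, …, 32 (11 of them) are such a set: any two sum to at least 22+23 = 45 > 44.
By the pigeonhole principle, any 12th integer completes one of the 8 pairs, so 12 choices force a sum of 44.

12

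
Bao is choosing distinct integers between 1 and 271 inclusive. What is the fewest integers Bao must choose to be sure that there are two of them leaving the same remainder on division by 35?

36

The 35 residue classes mod 35 are the pigeonholes.
With 35 integers one could put 1 in each residue class and have no class reach 2.
The 36th integer pushes some class to 2, so 35·1 + 1 = 36.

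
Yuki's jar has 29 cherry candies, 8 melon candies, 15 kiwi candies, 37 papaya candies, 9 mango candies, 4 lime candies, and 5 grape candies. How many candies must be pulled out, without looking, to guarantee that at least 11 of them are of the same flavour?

Put each drawn candy into a box by flavour. The largest draw with every box below 11 takes min(count, 10) from each flavour; flavours with fewer than 10 contribute all they have.
Σ min(cᵢ, 10) = 10 + 8 + 10 + 10 + 9 + 4 + 5 = 56.
Draw number 56 + 1 = 57 must push one box to 11.

57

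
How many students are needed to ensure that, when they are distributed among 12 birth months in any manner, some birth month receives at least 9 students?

97

With 96 students one could put exactly 8 in each of the 12 birth months, and no birth month would reach 9.
Pigeonhole: one more student must land in a birth month that already has 8, giving it 9.
So 12 × 8 + 1 = 97 students are required.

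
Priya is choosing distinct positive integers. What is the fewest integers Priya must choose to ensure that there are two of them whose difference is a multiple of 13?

Integers whose pairwise differences are multiples of 13 are exactly those sharing a remainder mod 13. The 13 residue classes mod 13 are the pigeonholes.
With 13 integers one could put 1 in each residue class and have no class reach 2.
The 14th integer pushes some class to 2, so 13·1 + 1 = 14.

14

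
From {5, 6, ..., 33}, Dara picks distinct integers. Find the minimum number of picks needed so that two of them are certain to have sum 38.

16

A set avoiding the sum 38 can contain at most one of each pair {x, 38−x}, plus the 1 element equal to its own complement.
The integers 19, …, 33 (15 of them) are such a set: any two sum to at least 19+20 = 39 > 38.
Pigeonhole: any 16th integer completes one of the 14 pairs, so 16 choices force a sum of 38.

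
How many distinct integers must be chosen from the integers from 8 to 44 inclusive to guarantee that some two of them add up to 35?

Two chosen integers sum to 35 exactly when both halves of some pair {x, 35−x} with 8 ≤ x ≤ 35−x ≤ 27 are chosen — 10 such pairs.
The remaining 17 elements (those with no distinct partner in range) can never complete a 35-sum, so the worst case takes all of them and one from each pair: 17 + 10 = 27.
The 28th integer has to be the second member of some pair, so 27 + 1 = 28.

28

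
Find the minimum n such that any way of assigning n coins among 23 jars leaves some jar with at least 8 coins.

With 161 coins one could put exactly 7 in each of the 23 jars, and no jar would reach 8.
By pigeonhole, one more coin must land in a jar that already has 7, giving it 8.
So 23 × 7 + 1 = 162 coins are required.

162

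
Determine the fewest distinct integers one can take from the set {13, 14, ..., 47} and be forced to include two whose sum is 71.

24

Group the elements by complementary pair {x, 71−x}: {24,47}, {25,46}, {26,45}, …, giving 12 two-element pairs and 11 integers whose partner 71−x falls outside [13,47].
Treating each of those 23 groups as a pigeonhole, one can pick one integer per group — 23 integers — with no two summing to 71.
The 24th integer lands in an occupied pair, forcing a sum of 71.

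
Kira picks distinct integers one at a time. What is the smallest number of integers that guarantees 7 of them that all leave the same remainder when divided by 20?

By pigeonhole, the 20 residue classes mod 20 are the pigeonholes.
With 120 integers one could put 6 in each residue class and have no class reach 7.
The 121st integer pushes some class to 7, so 20·6 + 1 = 121.

121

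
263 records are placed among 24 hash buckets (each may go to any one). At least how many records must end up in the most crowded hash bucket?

By pigeonhole, the 24 hash buckets are the holes and the 263 records are the pigeons.
If every hash bucket held at most 10 records, the total would be at most 24 × 10 = 240, which is less than 263.
So some hash bucket holds at least ⌈263/24⌉ = 11 records.

11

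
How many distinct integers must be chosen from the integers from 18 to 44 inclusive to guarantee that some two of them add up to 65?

16

Two chosen integers sum to 65 exactly when both halves of some pair {x, 65−x} with 21 ≤ x ≤ 65−x ≤ 44 are chosen — 12 such pairs.
The remaining 3 elements (those with no distinct partner in range) can never complete a 65-sum, so the worst case takes all of them and one from each pair: 3 + 12 = 15.
The 16th integer has to be the second member of some pair, so 15 + 1 = 16.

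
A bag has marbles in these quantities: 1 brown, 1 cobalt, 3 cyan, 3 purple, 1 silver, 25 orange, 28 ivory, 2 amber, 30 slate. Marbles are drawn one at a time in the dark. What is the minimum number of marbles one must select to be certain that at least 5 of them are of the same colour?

24

The 9 colours are the holes; the marbles drawn are the pigeons.
To avoid 5 of any one colour, the worst case takes at most 4 of each colour, or every marble of a colour that has fewer than 4.
That gives 1 + 1 + 3 + 3 + 1 + 4 + 4 + 2 + 4 = 23 marbles with no colour reaching 5.
The next marble forces some colour to 5, so 23 + 1 = 24.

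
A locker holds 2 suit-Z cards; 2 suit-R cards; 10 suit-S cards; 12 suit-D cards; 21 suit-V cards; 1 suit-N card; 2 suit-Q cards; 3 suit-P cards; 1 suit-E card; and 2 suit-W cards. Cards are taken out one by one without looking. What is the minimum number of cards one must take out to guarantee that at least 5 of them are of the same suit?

26

By the pigeonhole principle, put each drawn card into a box by suit. The largest draw with every box below 5 takes min(count, 4) from each suit; suits with fewer than 4 contribute all they have.
Σ min(cᵢ, 4) = 2 + 2 + 4 + 4 + 4 + 1 + 2 + 3 + 1 + 2 = 25.
Draw number 25 + 1 = 26 must push one box to 5.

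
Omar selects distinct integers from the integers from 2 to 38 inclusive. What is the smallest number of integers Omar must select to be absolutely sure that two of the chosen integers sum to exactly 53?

Group the elements by complementary pair {x, 53−x}: {15,38}, {16,37}, {17,36}, …, giving 12 two-element pairs and 13 integers whose partner 53−x falls outside [2,38].
By the pigeonhole principle, treating each of those 25 groups as a pigeonhole, one can pick one integer per group — 25 integers — with no two summing to 53.
The 26th integer lands in an occupied pair, forcing a sum of 53.

26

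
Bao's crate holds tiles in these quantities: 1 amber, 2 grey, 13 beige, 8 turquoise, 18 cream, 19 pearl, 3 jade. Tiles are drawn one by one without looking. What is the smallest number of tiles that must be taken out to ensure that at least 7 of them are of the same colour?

31

The 7 colours are the holes; the tiles drawn are the pigeons.
To avoid 7 of any one colour, the worst case takes at most 6 of each colour, or every tile of a colour that has fewer than 6.
That gives 1 + 2 + 6 + 6 + 6 + 6 + 3 = 30 tiles with no colour reaching 7.
The next tile forces some colour to 7, so 30 + 1 = 31.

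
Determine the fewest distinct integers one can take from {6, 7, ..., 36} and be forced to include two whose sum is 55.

23

A set avoiding the sum 55 can contain at most one of each pair {x, 55−x}, plus the 13 elements whose complement lies outside the range.
The integers 6, …, 27 (22 of them) are such a set: any two sum to at least 6+7 = 13 and at most 26+27 = 53 < 55.
By the pigeonhole principle, any 23rd integer completes one of the 9 pairs, so 23 choices force a sum of 55.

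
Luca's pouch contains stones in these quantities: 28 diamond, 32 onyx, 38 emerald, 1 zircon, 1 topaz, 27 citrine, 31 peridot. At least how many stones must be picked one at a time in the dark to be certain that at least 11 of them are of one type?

53

Put each drawn stone into a box by type. The largest draw with every box below 11 takes min(count, 10) from each type; types with fewer than 10 contribute all they have.
Σ min(cᵢ, 10) = 10 + 10 + 10 + 1 + 1 + 10 + 10 = 52.
Draw number 52 + 1 = 53 must push one box to 11.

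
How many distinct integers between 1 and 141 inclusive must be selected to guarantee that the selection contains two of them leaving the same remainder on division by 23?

By pigeonhole, the 23 residue classes mod 23 are the pigeonholes.
With 23 integers one could put 1 in each residue class and have no class reach 2.
The 24th integer pushes some class to 2, so 23·1 + 1 = 24.

24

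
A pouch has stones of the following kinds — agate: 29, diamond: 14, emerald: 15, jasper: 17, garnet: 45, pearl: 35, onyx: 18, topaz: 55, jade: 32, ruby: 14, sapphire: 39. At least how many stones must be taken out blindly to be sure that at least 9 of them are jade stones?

290

In the worst case for collecting jade stones, every non-jade stone comes out first.
There are 29 + 14 + 15 + 17 + 45 + 35 + 18 + 55 + 14 + 39 = 281 non-jade stones altogether.
After those, each further stone must be jade, so 281 + 9 = 290 draws guarantee 9 jade stones.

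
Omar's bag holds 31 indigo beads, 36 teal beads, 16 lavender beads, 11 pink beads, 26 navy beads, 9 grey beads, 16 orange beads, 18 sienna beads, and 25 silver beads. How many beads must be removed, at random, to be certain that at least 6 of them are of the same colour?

An adversary could hand out at most 5 beads per colour: 5 + 5 + 5 + 5 + 5 + 5 + 5 + 5 + 5 = 45 beads and still no colour has 6.
Pigeonhole: one more bead lands in a colour already at 5, so 46 draws are enough and 45 are not.

46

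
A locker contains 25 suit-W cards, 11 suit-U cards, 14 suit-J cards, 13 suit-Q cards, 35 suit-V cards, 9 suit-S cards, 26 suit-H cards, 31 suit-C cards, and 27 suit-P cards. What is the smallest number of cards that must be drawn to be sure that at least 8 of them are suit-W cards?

174

In the worst case for collecting suit-W cards, every non-suit-W card comes out first.
There are 11 + 14 + 13 + 35 + 9 + 26 + 31 + 27 = 166 non-suit-W cards altogether.
After those, each further card must be suit-W, so 166 + 8 = 174 draws guarantee 8 suit-W cards.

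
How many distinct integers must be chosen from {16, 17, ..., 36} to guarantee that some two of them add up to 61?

Two chosen integers sum to 61 exactly when both halves of some pair {x, 61−x} with 25 ≤ x ≤ 61−x ≤ 36 are chosen — 6 such pairs.
The remaining 9 elements (those with no distinct partner in range) can never complete a 61-sum, so the worst case takes all of them and one from each pair: 9 + 6 = 15.
The 16th integer has to be the second member of some pair, so 15 + 1 = 16.

16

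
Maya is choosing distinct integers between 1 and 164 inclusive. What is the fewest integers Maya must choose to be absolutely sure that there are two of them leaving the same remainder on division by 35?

36

Pigeonhole: the 35 residue classes mod 35 are the pigeonholes.
With 35 integers one could put 1 in each residue class and have no class reach 2.
The 36th integer pushes some class to 2, so 35·1 + 1 = 36.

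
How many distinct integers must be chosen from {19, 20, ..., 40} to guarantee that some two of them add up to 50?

17

Group the elements by complementary pair {x, 50−x}: {19,31}, {20,30}, {21,29}, …, giving 6 two-element pairs, the single value 25 (it cannot pair with itself since the integers are distinct), and 9 integers whose partner 50−x falls outside [19,40].
Treating each of those 16 groups as a pigeonhole, one can pick one integer per group — 16 integers — with no two summing to 50.
The 17th integer lands in an occupied pair, forcing a sum of 50.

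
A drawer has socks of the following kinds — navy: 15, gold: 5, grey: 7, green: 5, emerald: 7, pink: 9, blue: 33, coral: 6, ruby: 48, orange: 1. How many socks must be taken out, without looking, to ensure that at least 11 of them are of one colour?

The 10 colours are the holes; the socks drawn are the pigeons.
To avoid 11 of any one colour, the worst case takes at most 10 of each colour, or every sock of a colour that has fewer than 10.
That gives 10 + 5 + 7 + 5 + 7 + 9 + 10 + 6 + 10 + 1 = 70 socks with no colour reaching 11.
The next sock forces some colour to 11, so 70 + 1 = 71.

71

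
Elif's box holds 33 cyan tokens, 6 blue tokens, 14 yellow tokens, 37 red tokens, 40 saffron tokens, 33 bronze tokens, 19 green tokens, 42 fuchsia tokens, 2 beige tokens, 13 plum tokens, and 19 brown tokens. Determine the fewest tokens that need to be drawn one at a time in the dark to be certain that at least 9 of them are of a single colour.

Put each drawn token into a box by colour. The largest draw with every box below 9 takes min(count, 8) from each colour; colours with fewer than 8 contribute all they have.
Σ min(cᵢ, 8) = 8 + 6 + 8 + 8 + 8 + 8 + 8 + 8 + 2 + 8 + 8 = 80.
Draw number 80 + 1 = 81 must push one box to 9.

81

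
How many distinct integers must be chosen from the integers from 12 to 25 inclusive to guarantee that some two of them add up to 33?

10

A set avoiding the sum 33 can contain at most one of each pair {x, 33−x}, plus the 4 elements whose complement lies outside the range.
The integers 17, …, 25 (9 of them) are such a set: any two sum to at least 17+18 = 35 > 33.
By pigeonhole, any 10th integer completes one of the 5 pairs, so 10 choices force a sum of 33.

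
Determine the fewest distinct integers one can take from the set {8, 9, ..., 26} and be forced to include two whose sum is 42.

Group the elements by complementary pair {x, 42−x}: {16,26}, {17,25}, {18,24}, …, giving 5 two-element pairs, the single value 21 (it cannot pair with itself since the integers are distinct), and 8 integers whose partner 42−x falls outside [8,26].
Treating each of those 14 groups as a pigeonhole, one can pick one integer per group — 14 integers — with no two summing to 42.
The 15th integer lands in an occupied pair, forcing a sum of 42.

15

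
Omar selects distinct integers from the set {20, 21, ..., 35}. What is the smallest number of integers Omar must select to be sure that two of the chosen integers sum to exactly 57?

Group the elements by complementary pair {x, 57−x}: {22,35}, {23,34}, {24,33}, …, giving 7 two-element pairs and 2 integers whose partner 57−x falls outside [20,35].
Pigeonhole: treating each of those 9 groups as a pigeonhole, one can pick one integer per group — 9 integers — with no two summing to 57.
The 10th integer lands in an occupied pair, forcing a sum of 57.

10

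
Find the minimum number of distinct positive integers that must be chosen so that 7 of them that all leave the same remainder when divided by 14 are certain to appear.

The 14 residue classes mod 14 are the pigeonholes.
With 84 integers one could put 6 in each residue class and have no class reach 7.
The 85th integer pushes some class to 7, so 14·6 + 1 = 85.

85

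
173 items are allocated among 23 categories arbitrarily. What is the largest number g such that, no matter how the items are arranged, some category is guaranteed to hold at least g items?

The 23 categories are the holes and the 173 items are the pigeons.
If every category held at most 7 items, the total would be at most 23 × 7 = 161, which is less than 173.
So some category holds at least ⌈173/23⌉ = 8 items.

8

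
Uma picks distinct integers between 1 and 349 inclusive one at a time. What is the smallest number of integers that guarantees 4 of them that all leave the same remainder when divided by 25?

76

The 25 residue classes mod 25 are the pigeonholes.
With 75 integers one could put 3 in each residue class and have no class reach 4.
The 76th integer pushes some class to 4, so 25·3 + 1 = 76.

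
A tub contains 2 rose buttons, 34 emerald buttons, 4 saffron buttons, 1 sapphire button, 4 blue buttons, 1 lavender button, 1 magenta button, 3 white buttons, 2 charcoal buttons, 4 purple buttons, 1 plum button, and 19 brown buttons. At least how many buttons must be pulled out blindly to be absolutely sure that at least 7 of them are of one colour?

36

An adversary could hand out at most 6 buttons per colour (10 colours run out sooner): 2 + 6 + 4 + 1 + 4 + 1 + 1 + 3 + 2 + 4 + 1 + 6 = 35 buttons and still no colour has 7.
One more button lands in a colour already at 6, so 36 draws are enough and 35 are not.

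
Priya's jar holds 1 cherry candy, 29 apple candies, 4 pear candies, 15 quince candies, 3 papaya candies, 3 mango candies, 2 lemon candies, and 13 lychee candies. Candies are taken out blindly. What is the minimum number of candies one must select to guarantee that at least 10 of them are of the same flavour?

41

An adversary could hand out at most 9 candies per flavour (5 flavours run out sooner): 1 + 9 + 4 + 9 + 3 + 3 + 2 + 9 = 40 candies and still no flavour has 10.
One more candy lands in a flavour already at 9, so 41 draws are enough and 40 are not.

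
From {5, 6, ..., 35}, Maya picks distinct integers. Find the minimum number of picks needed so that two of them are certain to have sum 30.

A set avoiding the sum 30 can contain at most one of each pair {x, 30−x}, plus the 11 elements whose complement lies outside the range or equal to its own complement.
The integers 15, …, 35 (21 of them) are such a set: any two sum to at least 15+16 = 31 > 30.
Pigeonhole: any 22nd integer completes one of the 10 pairs, so 22 choices force a sum of 30.

22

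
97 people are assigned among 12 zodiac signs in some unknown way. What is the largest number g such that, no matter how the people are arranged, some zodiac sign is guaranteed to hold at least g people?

By the pigeonhole principle, the 12 zodiac signs are the holes and the 97 people are the pigeons.
If every zodiac sign held at most 8 people, the total would be at most 12 × 8 = 96, which is less than 97.
So some zodiac sign holds at least ⌈97/12⌉ = 9 people.

9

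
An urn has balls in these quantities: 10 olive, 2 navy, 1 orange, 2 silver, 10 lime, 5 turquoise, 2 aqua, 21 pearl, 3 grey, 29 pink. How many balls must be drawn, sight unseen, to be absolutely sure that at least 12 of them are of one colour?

58

Put each drawn ball into a box by colour. The largest draw with every box below 12 takes min(count, 11) from each colour; colours with fewer than 11 contribute all they have.
Σ min(cᵢ, 11) = 10 + 2 + 1 + 2 + 10 + 5 + 2 + 11 + 3 + 11 = 57.
Draw number 57 + 1 = 58 must push one box to 12.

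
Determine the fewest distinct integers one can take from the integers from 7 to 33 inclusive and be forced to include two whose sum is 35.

A set avoiding the sum 35 can contain at most one of each pair {x, 35−x}, plus the 5 elements whose complement lies outside the range.
The integers 18, …, 33 (16 of them) are such a set: any two sum to at least 18+19 = 37 > 35.
Any 17th integer completes one of the 11 pairs, so 17 choices force a sum of 35.

17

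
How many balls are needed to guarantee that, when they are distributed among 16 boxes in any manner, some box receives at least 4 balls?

49

With 48 balls one could put exactly 3 in each of the 16 boxes, and no box would reach 4.
One more ball must land in a box that already has 3, giving it 4.
So 16 × 3 + 1 = 49 balls are required.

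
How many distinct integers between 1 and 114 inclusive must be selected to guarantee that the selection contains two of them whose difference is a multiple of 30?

31

Integers whose pairwise differences are multiples of 30 are exactly those sharing a remainder mod 30. By the pigeonhole principle, the 30 residue classes mod 30 are the pigeonholes.
With 30 integers one could put 1 in each residue class and have no class reach 2.
The 31st integer pushes some class to 2, so 30·1 + 1 = 31.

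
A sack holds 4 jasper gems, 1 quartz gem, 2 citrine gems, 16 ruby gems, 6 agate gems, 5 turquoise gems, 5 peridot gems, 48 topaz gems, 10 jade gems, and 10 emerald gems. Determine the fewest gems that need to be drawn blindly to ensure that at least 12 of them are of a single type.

An adversary could hand out at most 11 gems per type (8 types run out sooner): 4 + 1 + 2 + 11 + 6 + 5 + 5 + 11 + 10 + 10 = 65 gems and still no type has 12.
Pigeonhole: one more gem lands in a type already at 11, so 66 draws are enough and 65 are not.

66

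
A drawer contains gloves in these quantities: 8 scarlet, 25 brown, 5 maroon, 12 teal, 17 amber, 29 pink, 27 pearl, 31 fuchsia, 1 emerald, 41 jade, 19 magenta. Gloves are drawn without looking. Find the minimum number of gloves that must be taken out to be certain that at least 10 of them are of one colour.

An adversary could hand out at most 9 gloves per colour (scarlet, maroon, emerald run out sooner): 8 + 9 + 5 + 9 + 9 + 9 + 9 + 9 + 1 + 9 + 9 = 86 gloves and still no colour has 10.
Pigeonhole: one more glove lands in a colour already at 9, so 87 draws are enough and 86 are not.

87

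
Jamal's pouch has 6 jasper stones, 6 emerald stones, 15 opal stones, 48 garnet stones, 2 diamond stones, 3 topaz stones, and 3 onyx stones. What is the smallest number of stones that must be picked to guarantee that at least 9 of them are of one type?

37

An adversary could hand out at most 8 stones per type (5 types run out sooner): 6 + 6 + 8 + 8 + 2 + 3 + 3 = 36 stones and still no type has 9.
Pigeonhole: one more stone lands in a type already at 8, so 37 draws are enough and 36 are not.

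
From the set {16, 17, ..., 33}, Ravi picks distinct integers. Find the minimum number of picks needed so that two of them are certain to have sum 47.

Group the elements by complementary pair {x, 47−x}: {16,31}, {17,30}, {18,29}, …, giving 8 two-element pairs and 2 integers whose partner 47−x falls outside [16,33].
Pigeonhole: treating each of those 10 groups as a pigeonhole, one can pick one integer per group — 10 integers — with no two summing to 47.
The 11th integer lands in an occupied pair, forcing a sum of 47.

11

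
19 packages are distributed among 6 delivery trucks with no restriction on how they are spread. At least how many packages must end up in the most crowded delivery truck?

By pigeonhole, the 6 delivery trucks are the holes and the 19 packages are the pigeons.
If every delivery truck held at most 3 packages, the total would be at most 6 × 3 = 18, which is less than 19.
So some delivery truck holds at least ⌈19/6⌉ = 4 packages.

4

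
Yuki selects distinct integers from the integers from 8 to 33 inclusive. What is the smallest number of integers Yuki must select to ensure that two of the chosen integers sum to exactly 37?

A set avoiding the sum 37 can contain at most one of each pair {x, 37−x}, plus the 4 elements whose complement lies outside the range.
The integers 19, …, 33 (15 of them) are such a set: any two sum to at least 19+20 = 39 > 37.
Any 16th integer completes one of the 11 pairs, so 16 choices force a sum of 37.

16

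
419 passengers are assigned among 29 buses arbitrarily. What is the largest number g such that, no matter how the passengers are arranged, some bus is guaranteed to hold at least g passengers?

Pigeonhole: the 29 buses are the holes and the 419 passengers are the pigeons.
If every bus held at most 14 passengers, the total would be at most 29 × 14 = 406, which is less than 419.
So some bus holds at least ⌈419/29⌉ = 15 passengers.

15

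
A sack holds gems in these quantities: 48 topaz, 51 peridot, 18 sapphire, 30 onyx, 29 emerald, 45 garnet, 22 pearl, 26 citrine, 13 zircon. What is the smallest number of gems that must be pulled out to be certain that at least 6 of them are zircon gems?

In the worst case for collecting zircon gems, every non-zircon gem comes out first.
There are 48 + 51 + 18 + 30 + 29 + 45 + 22 + 26 = 269 non-zircon gems altogether.
After those, each further gem must be zircon, so 269 + 6 = 275 draws guarantee 6 zircon gems.

275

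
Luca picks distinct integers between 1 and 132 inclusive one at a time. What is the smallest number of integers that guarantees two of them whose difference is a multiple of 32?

33

Integers whose pairwise differences are multiples of 32 are exactly those sharing a remainder mod 32. The 32 residue classes mod 32 are the pigeonholes.
With 32 integers one could put 1 in each residue class and have no class reach 2.
The 33rd integer pushes some class to 2, so 32·1 + 1 = 33.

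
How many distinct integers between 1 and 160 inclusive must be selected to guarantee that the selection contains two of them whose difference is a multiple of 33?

Integers whose pairwise differences are multiples of 33 are exactly those sharing a remainder mod 33. The 33 residue classes mod 33 are the pigeonholes.
With 33 integers one could put 1 in each residue class and have no class reach 2.
The 34th integer pushes some class to 2, so 33·1 + 1 = 34.

34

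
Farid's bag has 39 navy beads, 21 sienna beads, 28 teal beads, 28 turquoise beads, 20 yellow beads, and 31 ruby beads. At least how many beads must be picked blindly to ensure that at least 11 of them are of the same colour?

61

The 6 colours are the holes; the beads drawn are the pigeons.
To avoid 11 of any one colour, the worst case takes at most 10 of each colour.
That gives 10 + 10 + 10 + 10 + 10 + 10 = 60 beads with no colour reaching 11.
The next bead forces some colour to 11, so 60 + 1 = 61.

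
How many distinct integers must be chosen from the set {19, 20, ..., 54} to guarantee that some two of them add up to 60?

26

Group the elements by complementary pair {x, 60−x}: {19,41}, {20,40}, {21,39}, …, giving 11 two-element pairs, the single value 30 (it cannot pair with itself since the integers are distinct), and 13 integers whose partner 60−x falls outside [19,54].
Treating each of those 25 groups as a pigeonhole, one can pick one integer per group — 25 integers — with no two summing to 60.
The 26th integer lands in an occupied pair, forcing a sum of 60.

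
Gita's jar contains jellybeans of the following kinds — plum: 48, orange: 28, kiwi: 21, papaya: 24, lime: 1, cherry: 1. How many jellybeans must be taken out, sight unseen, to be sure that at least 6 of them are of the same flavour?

The 6 flavours are the holes; the jellybeans drawn are the pigeons.
To avoid 6 of any one flavour, the worst case takes at most 5 of each flavour, or every jellybean of a flavour that has fewer than 5.
That gives 5 + 5 + 5 + 5 + 1 + 1 = 22 jellybeans with no flavour reaching 6.
The next jellybean forces some flavour to 6, so 22 + 1 = 23.

23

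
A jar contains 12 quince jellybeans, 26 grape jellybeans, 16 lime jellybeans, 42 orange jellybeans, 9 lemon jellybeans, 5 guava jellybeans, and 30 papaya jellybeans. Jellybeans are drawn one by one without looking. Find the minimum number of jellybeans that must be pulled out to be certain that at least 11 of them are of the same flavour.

An adversary could hand out at most 10 jellybeans per flavour (lemon, guava run out sooner): 10 + 10 + 10 + 10 + 9 + 5 + 10 = 64 jellybeans and still no flavour has 11.
One more jellybean lands in a flavour already at 10, so 65 draws are enough and 64 are not.

65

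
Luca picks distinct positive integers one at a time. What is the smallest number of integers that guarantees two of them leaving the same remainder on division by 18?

By the pigeonhole principle, the 18 residue classes mod 18 are the pigeonholes.
With 18 integers one could put 1 in each residue class and have no class reach 2.
The 19th integer pushes some class to 2, so 18·1 + 1 = 19.

19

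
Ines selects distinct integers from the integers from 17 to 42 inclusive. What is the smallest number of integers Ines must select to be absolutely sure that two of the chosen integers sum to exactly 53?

17

Two chosen integers sum to 53 exactly when both halves of some pair {x, 53−x} with 17 ≤ x ≤ 53−x ≤ 36 are chosen — 10 such pairs.
The remaining 6 elements (those with no distinct partner in range) can never complete a 53-sum, so the worst case takes all of them and one from each pair: 6 + 10 = 16.
The 17th integer has to be the second member of some pair, so 16 + 1 = 17.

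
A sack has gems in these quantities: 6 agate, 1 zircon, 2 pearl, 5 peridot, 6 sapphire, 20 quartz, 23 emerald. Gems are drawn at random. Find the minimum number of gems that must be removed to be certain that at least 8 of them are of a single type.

35

Pigeonhole: put each drawn gem into a box by type. The largest draw with every box below 8 takes min(count, 7) from each type; types with fewer than 7 contribute all they have.
Σ min(cᵢ, 7) = 6 + 1 + 2 + 5 + 6 + 7 + 7 = 34.
Draw number 34 + 1 = 35 must push one box to 8.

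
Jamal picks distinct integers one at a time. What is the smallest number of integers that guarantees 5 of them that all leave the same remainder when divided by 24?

The 24 residue classes mod 24 are the pigeonholes.
With 96 integers one could put 4 in each residue class and have no class reach 5.
The 97th integer pushes some class to 5, so 24·4 + 1 = 97.

97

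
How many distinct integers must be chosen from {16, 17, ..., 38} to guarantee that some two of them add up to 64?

Two chosen integers sum to 64 exactly when both halves of some pair {x, 64−x} with 26 ≤ x ≤ 64−x ≤ 38 are chosen — 6 such pairs.
The remaining 11 elements (those with no distinct partner in range) can never complete a 64-sum, so the worst case takes all of them and one from each pair: 11 + 6 = 17.
By pigeonhole, the 18th integer has to be the second member of some pair, so 17 + 1 = 18.

18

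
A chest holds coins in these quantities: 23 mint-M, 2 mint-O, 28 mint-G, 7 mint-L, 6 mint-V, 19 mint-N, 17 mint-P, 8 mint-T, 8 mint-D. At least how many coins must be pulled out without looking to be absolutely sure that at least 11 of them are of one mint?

Pigeonhole: the 9 mints are the holes; the coins drawn are the pigeons.
To avoid 11 of any one mint, the worst case takes at most 10 of each mint, or every coin of a mint that has fewer than 10.
That gives 10 + 2 + 10 + 7 + 6 + 10 + 10 + 8 + 8 = 71 coins with no mint reaching 11.
The next coin forces some mint to 11, so 71 + 1 = 72.

72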